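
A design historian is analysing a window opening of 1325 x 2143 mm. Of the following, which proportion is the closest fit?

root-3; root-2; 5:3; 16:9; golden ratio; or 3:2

golden ratio

2143/1325 ≈ 1.617. Nearest candidates are golden ratio (1.618, off by 0.001) and 5:3 (1.667, off by 0.050).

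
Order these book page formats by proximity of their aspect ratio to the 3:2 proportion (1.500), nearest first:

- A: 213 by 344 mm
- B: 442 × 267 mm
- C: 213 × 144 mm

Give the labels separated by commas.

A: 344/213 ≈ 1.615 → |1.615 − 1.500| = 0.115
B: 442/267 ≈ 1.655 → |1.655 − 1.500| = 0.155
C: 213/144 ≈ 1.479 → |1.479 − 1.500| = 0.021

C, A, B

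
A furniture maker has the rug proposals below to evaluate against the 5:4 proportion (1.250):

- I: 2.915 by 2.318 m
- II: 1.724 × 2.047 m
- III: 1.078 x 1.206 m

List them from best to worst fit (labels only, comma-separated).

I: 2.915/2.318 ≈ 1.258 → |1.258 − 1.250| = 0.008
II: 2.047/1.724 ≈ 1.187 → |1.187 − 1.250| = 0.063
III: 1.206/1.078 ≈ 1.119 → |1.119 − 1.250| = 0.131

I, II, III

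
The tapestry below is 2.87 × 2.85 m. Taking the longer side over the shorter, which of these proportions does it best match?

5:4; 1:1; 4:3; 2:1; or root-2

2.87/2.85 ≈ 1.007. Nearest candidates are 1:1 (1.000, off by 0.007) and 5:4 (1.250, off by 0.243).

1:1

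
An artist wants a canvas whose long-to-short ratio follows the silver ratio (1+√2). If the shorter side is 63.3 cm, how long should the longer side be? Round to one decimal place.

silver ratio ≈ 2.41421.
Longer side = 63.3 × 2.41421 ≈ 152.819 → 152.8 cm.

152.8 cm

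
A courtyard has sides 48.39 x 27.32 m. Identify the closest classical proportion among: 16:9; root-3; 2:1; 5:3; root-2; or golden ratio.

16:9

Ratio = 48.39 / 27.32 ≈ 1.771.
Distances: 16:9 1.778 (Δ 0.007); root-3 1.732 (Δ 0.039); 2:1 2.000 (Δ 0.229); 5:3 1.667 (Δ 0.104); root-2 1.414 (Δ 0.357); golden ratio 1.618 (Δ 0.153).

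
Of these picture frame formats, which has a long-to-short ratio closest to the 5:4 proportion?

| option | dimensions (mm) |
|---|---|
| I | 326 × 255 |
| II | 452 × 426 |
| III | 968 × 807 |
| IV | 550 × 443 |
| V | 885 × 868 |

IV

Ratios (long/short): I ≈ 1.278; II ≈ 1.061; III ≈ 1.200; IV ≈ 1.242; V ≈ 1.020.
5:4 ≈ 1.250; option IV is nearest (Δ 0.008).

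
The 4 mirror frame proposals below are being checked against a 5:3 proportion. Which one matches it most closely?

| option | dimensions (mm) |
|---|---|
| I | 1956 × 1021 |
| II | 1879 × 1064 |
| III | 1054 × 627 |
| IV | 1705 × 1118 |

III

Ratios (long/short): I ≈ 1.916; II ≈ 1.766; III ≈ 1.681; IV ≈ 1.525.
5:3 ≈ 1.667; option III is nearest (Δ 0.014).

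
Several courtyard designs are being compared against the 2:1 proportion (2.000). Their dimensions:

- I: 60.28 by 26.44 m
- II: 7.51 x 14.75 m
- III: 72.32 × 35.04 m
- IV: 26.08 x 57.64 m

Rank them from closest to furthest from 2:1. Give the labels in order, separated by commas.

I: 60.28/26.44 ≈ 2.280 → |2.280 − 2.000| = 0.280
II: 14.75/7.51 ≈ 1.964 → |1.964 − 2.000| = 0.036
III: 72.32/35.04 ≈ 2.064 → |2.064 − 2.000| = 0.064
IV: 57.64/26.08 ≈ 2.210 → |2.210 − 2.000| = 0.210

II, III, IV, I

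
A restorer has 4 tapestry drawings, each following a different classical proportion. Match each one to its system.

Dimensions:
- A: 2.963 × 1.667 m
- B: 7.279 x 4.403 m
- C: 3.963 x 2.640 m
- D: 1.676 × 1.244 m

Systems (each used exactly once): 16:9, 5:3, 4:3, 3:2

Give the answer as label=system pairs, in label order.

A=16:9, B=5:3, C=3:2, D=4:3

Ratios: A ≈ 1.777; B ≈ 1.653; C ≈ 1.501; D ≈ 1.347.
Targets: 16:9 ≈ 1.778; 5:3 ≈ 1.667; 4:3 ≈ 1.333; 3:2 ≈ 1.500.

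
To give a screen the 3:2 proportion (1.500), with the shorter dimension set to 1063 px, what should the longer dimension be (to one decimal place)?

3:2 = 1.50000.
Longer side = 1063 × 1.50000 ≈ 1594.500 → 1594.5 px.

1594.5 px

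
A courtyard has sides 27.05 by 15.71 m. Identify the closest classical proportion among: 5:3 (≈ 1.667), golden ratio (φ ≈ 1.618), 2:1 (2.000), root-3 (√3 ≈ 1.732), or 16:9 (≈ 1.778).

root-3

27.05/15.71 ≈ 1.722. Nearest candidates are root-3 (1.732, off by 0.010) and 5:3 (1.667, off by 0.055).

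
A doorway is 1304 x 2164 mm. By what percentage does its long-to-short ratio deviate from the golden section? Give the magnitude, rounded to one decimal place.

2.6%

Ratio = 2164 / 1304 ≈ 1.6595.
Ideal golden ratio ≈ 1.6180. |1.6595 − 1.6180| / 1.6180 ≈ 2.56% → 2.6%.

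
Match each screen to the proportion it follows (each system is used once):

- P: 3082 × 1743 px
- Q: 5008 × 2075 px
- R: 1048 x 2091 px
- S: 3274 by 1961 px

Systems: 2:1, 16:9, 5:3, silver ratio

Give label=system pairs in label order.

P = 3082/1743 ≈ 1.768 → 16:9 (1.778)
Q = 5008/2075 ≈ 2.413 → silver ratio (2.414)
R = 2091/1048 ≈ 1.995 → 2:1 (2.000)
S = 3274/1961 ≈ 1.670 → 5:3 (1.667)

P=16:9, Q=silver ratio, R=2:1, S=5:3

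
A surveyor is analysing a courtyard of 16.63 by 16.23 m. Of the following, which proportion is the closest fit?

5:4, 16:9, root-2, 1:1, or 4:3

16.63/16.23 ≈ 1.025. Nearest candidates are 1:1 (1.000, off by 0.025) and 5:4 (1.250, off by 0.225).

1:1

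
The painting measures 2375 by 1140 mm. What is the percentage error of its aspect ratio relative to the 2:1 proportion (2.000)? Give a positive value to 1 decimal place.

Ratio = 2375 / 1140 ≈ 2.0833.
Ideal 2:1 = 2.0000. |2.0833 − 2.0000| / 2.0000 ≈ 4.16% → 4.2%.

4.2%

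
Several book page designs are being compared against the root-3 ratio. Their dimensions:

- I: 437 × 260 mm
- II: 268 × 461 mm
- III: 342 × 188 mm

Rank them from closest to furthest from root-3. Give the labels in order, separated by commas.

II, I, III

I: 437/260 ≈ 1.681 → |1.681 − 1.732| = 0.051
II: 461/268 ≈ 1.720 → |1.720 − 1.732| = 0.012
III: 342/188 ≈ 1.819 → |1.819 − 1.732| = 0.087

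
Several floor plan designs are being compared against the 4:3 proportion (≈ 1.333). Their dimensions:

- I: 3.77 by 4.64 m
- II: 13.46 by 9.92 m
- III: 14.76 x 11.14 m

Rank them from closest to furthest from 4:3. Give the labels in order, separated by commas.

III, II, I

I: 4.64/3.77 ≈ 1.231 → |1.231 − 1.333| = 0.102
II: 13.46/9.92 ≈ 1.357 → |1.357 − 1.333| = 0.024
III: 14.76/11.14 ≈ 1.325 → |1.325 − 1.333| = 0.008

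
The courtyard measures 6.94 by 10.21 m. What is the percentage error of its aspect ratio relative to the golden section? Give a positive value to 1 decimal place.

9.1%

Ratio = 10.21 / 6.94 ≈ 1.4712.
Ideal golden ratio ≈ 1.6180. |1.4712 − 1.6180| / 1.6180 ≈ 9.07% → 9.1%.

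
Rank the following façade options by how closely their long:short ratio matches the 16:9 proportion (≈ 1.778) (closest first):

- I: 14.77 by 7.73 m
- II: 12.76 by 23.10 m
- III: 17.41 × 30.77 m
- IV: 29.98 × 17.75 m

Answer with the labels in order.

III, II, IV, I

I: 14.77/7.73 ≈ 1.911 → |1.911 − 1.778| = 0.133
II: 23.10/12.76 ≈ 1.810 → |1.810 − 1.778| = 0.032
III: 30.77/17.41 ≈ 1.767 → |1.767 − 1.778| = 0.011
IV: 29.98/17.75 ≈ 1.689 → |1.689 − 1.778| = 0.089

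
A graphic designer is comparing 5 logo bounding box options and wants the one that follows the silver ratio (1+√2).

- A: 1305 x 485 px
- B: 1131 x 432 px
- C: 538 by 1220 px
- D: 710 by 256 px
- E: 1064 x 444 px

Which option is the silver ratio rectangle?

E

Target silver ratio ≈ 2.414.
A: 2.691 (Δ0.277)  B: 2.618 (Δ0.204)  C: 2.268 (Δ0.146)  D: 2.773 (Δ0.359)  E: 2.396 (Δ0.018)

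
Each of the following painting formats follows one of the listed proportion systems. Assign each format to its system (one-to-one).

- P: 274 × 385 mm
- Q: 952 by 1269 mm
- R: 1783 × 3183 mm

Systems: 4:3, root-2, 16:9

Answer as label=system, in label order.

P=root-2, Q=4:3, R=16:9

P = 385/274 ≈ 1.405 → root-2 (1.414)
Q = 1269/952 ≈ 1.333 → 4:3 (1.333)
R = 3183/1783 ≈ 1.785 → 16:9 (1.778)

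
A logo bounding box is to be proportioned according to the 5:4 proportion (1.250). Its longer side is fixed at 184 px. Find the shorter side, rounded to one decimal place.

147.2 px

5:4 = 1.25000.
Shorter side = 184 ÷ 1.25000 ≈ 147.200 → 147.2 px.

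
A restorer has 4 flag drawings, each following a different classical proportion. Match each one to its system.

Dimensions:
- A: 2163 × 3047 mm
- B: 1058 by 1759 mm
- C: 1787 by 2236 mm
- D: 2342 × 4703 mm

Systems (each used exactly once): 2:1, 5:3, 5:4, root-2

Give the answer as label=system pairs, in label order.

A = 3047/2163 ≈ 1.409 → root-2 (1.414)
B = 1759/1058 ≈ 1.663 → 5:3 (1.667)
C = 2236/1787 ≈ 1.251 → 5:4 (1.250)
D = 4703/2342 ≈ 2.008 → 2:1 (2.000)

A=root-2, B=5:3, C=5:4, D=2:1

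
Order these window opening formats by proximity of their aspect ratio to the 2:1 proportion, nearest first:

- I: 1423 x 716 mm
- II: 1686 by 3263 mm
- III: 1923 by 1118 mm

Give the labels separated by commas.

I: 1423/716 ≈ 1.987 → |1.987 − 2.000| = 0.013
II: 3263/1686 ≈ 1.935 → |1.935 − 2.000| = 0.065
III: 1923/1118 ≈ 1.720 → |1.720 − 2.000| = 0.280

I, II, III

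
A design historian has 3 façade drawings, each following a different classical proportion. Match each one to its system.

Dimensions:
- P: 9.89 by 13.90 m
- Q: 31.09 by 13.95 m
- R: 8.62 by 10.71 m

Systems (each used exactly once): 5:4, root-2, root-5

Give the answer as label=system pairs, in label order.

P=root-2, Q=root-5, R=5:4

P = 13.90/9.89 ≈ 1.405 → root-2 (1.414)
Q = 31.09/13.95 ≈ 2.229 → root-5 (2.236)
R = 10.71/8.62 ≈ 1.242 → 5:4 (1.250)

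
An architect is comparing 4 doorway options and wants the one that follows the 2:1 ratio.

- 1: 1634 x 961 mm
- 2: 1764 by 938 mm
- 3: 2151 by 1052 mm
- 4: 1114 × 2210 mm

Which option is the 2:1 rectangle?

Ratios (long/short): 1 ≈ 1.700; 2 ≈ 1.881; 3 ≈ 2.045; 4 ≈ 1.984.
2:1 ≈ 2.000; option 4 is nearest (Δ 0.016).

4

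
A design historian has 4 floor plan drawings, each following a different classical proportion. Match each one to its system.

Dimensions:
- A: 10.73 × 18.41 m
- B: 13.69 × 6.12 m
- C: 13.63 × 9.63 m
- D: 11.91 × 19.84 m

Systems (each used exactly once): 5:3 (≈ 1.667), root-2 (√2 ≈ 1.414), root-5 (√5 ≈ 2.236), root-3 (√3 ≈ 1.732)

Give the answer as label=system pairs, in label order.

A=root-3, B=root-5, C=root-2, D=5:3

A = 18.41/10.73 ≈ 1.716 → root-3 (1.732)
B = 13.69/6.12 ≈ 2.237 → root-5 (2.236)
C = 13.63/9.63 ≈ 1.415 → root-2 (1.414)
D = 19.84/11.91 ≈ 1.666 → 5:3 (1.667)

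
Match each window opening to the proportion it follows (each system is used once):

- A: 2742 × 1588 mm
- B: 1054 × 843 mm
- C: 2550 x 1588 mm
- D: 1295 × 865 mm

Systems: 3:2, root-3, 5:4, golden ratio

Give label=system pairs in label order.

Ratios: A ≈ 1.727; B ≈ 1.250; C ≈ 1.606; D ≈ 1.497.
Targets: 3:2 ≈ 1.500; root-3 ≈ 1.732; 5:4 ≈ 1.250; golden ratio ≈ 1.618.

A=root-3, B=5:4, C=golden ratio, D=3:2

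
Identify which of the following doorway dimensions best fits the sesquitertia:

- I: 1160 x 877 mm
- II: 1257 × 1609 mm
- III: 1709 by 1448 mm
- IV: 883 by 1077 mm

I

Target 4:3 ≈ 1.333.
I: 1.323 (Δ0.010)  II: 1.280 (Δ0.053)  III: 1.180 (Δ0.153)  IV: 1.220 (Δ0.113)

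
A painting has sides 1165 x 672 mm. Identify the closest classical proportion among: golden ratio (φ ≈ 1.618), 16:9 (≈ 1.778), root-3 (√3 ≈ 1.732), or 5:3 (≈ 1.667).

1165/672 ≈ 1.734. Nearest candidates are root-3 (1.732, off by 0.002) and 16:9 (1.778, off by 0.044).

root-3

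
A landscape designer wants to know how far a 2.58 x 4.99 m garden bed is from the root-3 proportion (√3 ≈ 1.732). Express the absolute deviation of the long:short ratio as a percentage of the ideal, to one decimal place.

11.7%

Ratio = 4.99 / 2.58 ≈ 1.9341.
Ideal root-3 ≈ 1.7321. |1.9341 − 1.7321| / 1.7321 ≈ 11.66% → 11.7%.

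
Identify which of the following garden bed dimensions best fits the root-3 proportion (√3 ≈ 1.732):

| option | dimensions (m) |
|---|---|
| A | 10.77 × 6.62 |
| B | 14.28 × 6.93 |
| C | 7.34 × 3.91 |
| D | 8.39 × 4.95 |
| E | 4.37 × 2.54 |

Target root-3 ≈ 1.732.
A: 1.627 (Δ0.105)  B: 2.061 (Δ0.329)  C: 1.877 (Δ0.145)  D: 1.695 (Δ0.037)  E: 1.720 (Δ0.012)

E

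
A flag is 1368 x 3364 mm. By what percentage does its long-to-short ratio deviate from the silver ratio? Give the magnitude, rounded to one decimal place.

Ratio = 3364 / 1368 ≈ 2.4591.
Ideal silver ratio ≈ 2.4142. |2.4591 − 2.4142| / 2.4142 ≈ 1.86% → 1.9%.

1.9%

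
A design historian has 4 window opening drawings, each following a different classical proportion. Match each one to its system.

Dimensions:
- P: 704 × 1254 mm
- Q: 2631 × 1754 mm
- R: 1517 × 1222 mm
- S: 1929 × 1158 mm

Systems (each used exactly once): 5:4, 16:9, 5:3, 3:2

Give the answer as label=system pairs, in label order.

Ratios: P ≈ 1.781; Q ≈ 1.500; R ≈ 1.241; S ≈ 1.666.
Targets: 5:4 ≈ 1.250; 16:9 ≈ 1.778; 5:3 ≈ 1.667; 3:2 ≈ 1.500.

P=16:9, Q=3:2, R=5:4, S=5:3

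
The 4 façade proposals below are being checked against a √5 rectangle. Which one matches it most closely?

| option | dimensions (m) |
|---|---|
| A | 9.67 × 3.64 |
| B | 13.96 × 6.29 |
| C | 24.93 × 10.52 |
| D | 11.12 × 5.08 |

Target root-5 ≈ 2.236.
A: 2.657 (Δ0.421)  B: 2.219 (Δ0.017)  C: 2.370 (Δ0.134)  D: 2.189 (Δ0.047)

B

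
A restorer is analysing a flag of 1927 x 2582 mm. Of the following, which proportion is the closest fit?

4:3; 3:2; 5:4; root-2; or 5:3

4:3

2582/1927 ≈ 1.340. Nearest candidates are 4:3 (1.333, off by 0.007) and root-2 (1.414, off by 0.074).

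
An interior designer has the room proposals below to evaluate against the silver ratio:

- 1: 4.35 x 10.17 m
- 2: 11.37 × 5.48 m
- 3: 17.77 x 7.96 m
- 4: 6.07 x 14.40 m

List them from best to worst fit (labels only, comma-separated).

4, 1, 3, 2

Ratios: 1 = 10.17 / 4.35 ≈ 2.338; 2 = 11.37 / 5.48 ≈ 2.075; 3 = 17.77 / 7.96 ≈ 2.232; 4 = 14.40 / 6.07 ≈ 2.372.
|Δ from 2.414|: 1 0.076; 2 0.339; 3 0.182; 4 0.042.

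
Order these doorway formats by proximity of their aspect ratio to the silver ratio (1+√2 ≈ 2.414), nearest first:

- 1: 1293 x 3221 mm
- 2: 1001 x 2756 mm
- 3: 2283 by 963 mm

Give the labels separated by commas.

3, 1, 2

1: 3221/1293 ≈ 2.491 → |2.491 − 2.414| = 0.077
2: 2756/1001 ≈ 2.753 → |2.753 − 2.414| = 0.339
3: 2283/963 ≈ 2.371 → |2.371 − 2.414| = 0.043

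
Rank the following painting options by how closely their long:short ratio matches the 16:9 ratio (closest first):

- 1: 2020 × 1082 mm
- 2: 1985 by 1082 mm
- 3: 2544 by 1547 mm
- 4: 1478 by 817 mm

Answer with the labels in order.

4, 2, 1, 3

Ratios: 1 = 2020 / 1082 ≈ 1.867; 2 = 1985 / 1082 ≈ 1.835; 3 = 2544 / 1547 ≈ 1.644; 4 = 1478 / 817 ≈ 1.809.
|Δ from 1.778|: 1 0.089; 2 0.057; 3 0.134; 4 0.031.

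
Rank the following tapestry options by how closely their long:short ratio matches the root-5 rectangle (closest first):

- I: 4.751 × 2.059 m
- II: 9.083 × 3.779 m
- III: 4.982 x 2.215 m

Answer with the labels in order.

Ratios: I = 4.751 / 2.059 ≈ 2.307; II = 9.083 / 3.779 ≈ 2.404; III = 4.982 / 2.215 ≈ 2.249.
|Δ from 2.236|: I 0.071; II 0.168; III 0.013.

III, I, II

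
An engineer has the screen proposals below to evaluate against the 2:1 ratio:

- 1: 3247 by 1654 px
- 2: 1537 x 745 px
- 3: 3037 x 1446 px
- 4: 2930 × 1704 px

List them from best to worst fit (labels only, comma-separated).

1: 3247/1654 ≈ 1.963 → |1.963 − 2.000| = 0.037
2: 1537/745 ≈ 2.063 → |2.063 − 2.000| = 0.063
3: 3037/1446 ≈ 2.100 → |2.100 − 2.000| = 0.100
4: 2930/1704 ≈ 1.719 → |1.719 − 2.000| = 0.281

1, 2, 3, 4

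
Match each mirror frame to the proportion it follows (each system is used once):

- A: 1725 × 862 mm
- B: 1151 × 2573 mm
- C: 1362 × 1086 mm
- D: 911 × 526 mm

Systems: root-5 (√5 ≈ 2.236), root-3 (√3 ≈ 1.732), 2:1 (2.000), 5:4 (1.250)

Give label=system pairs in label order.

A=2:1, B=root-5, C=5:4, D=root-3

A = 1725/862 ≈ 2.001 → 2:1 (2.000)
B = 2573/1151 ≈ 2.235 → root-5 (2.236)
C = 1362/1086 ≈ 1.254 → 5:4 (1.250)
D = 911/526 ≈ 1.732 → root-3 (1.732)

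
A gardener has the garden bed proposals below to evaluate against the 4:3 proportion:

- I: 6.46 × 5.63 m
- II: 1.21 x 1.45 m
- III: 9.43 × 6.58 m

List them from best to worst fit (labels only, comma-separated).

III, II, I

Ratios: I = 6.46 / 5.63 ≈ 1.147; II = 1.45 / 1.21 ≈ 1.198; III = 9.43 / 6.58 ≈ 1.433.
|Δ from 1.333|: I 0.186; II 0.135; III 0.100.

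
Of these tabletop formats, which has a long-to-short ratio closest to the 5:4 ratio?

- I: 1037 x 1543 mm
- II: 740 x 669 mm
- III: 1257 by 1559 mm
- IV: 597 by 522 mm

Target 5:4 ≈ 1.250.
I: 1.488 (Δ0.238)  II: 1.106 (Δ0.144)  III: 1.240 (Δ0.010)  IV: 1.144 (Δ0.106)

III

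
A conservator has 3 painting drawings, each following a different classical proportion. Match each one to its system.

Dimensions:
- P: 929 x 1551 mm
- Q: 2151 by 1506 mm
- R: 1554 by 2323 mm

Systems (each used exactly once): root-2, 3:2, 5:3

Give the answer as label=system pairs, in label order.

P=5:3, Q=root-2, R=3:2

P = 1551/929 ≈ 1.670 → 5:3 (1.667)
Q = 2151/1506 ≈ 1.428 → root-2 (1.414)
R = 2323/1554 ≈ 1.495 → 3:2 (1.500)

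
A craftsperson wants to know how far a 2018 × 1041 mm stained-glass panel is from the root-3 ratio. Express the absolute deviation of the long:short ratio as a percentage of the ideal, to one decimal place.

Ratio = 2018 / 1041 ≈ 1.9385.
Ideal root-3 ≈ 1.7321. |1.9385 − 1.7321| / 1.7321 ≈ 11.92% → 11.9%.

11.9%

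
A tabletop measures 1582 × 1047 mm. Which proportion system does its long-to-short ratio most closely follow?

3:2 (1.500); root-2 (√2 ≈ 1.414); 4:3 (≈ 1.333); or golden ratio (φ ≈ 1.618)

1582/1047 ≈ 1.511. Nearest candidates are 3:2 (1.500, off by 0.011) and root-2 (1.414, off by 0.097).

3:2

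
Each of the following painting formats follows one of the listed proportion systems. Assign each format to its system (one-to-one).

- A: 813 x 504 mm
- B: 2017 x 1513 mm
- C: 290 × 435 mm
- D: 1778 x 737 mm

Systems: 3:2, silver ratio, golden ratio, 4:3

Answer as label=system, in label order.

A = 813/504 ≈ 1.613 → golden ratio (1.618)
B = 2017/1513 ≈ 1.333 → 4:3 (1.333)
C = 435/290 ≈ 1.500 → 3:2 (1.500)
D = 1778/737 ≈ 2.412 → silver ratio (2.414)

A=golden ratio, B=4:3, C=3:2, D=silver ratio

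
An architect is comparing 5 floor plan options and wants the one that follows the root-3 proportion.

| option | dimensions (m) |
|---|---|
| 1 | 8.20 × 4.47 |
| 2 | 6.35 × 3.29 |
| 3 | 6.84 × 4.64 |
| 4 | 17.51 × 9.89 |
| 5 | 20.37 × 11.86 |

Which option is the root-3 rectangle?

Target root-3 ≈ 1.732.
1: 1.834 (Δ0.102)  2: 1.930 (Δ0.198)  3: 1.474 (Δ0.258)  4: 1.770 (Δ0.038)  5: 1.718 (Δ0.014)

5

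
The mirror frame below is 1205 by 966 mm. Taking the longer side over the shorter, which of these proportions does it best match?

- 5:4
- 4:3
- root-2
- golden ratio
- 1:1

5:4

Ratio = 1205 / 966 ≈ 1.247.
Distances: 5:4 1.250 (Δ 0.003); 4:3 1.333 (Δ 0.086); root-2 1.414 (Δ 0.167); golden ratio 1.618 (Δ 0.371); 1:1 1.000 (Δ 0.247).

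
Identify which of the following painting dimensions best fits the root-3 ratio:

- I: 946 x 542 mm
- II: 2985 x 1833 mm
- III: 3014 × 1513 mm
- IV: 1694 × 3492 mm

I

Target root-3 ≈ 1.732.
I: 1.745 (Δ0.013)  II: 1.628 (Δ0.104)  III: 1.992 (Δ0.260)  IV: 2.061 (Δ0.329)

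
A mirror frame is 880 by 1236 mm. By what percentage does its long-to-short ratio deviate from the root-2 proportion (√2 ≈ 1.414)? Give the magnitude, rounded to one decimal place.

Ratio = 1236 / 880 ≈ 1.4045.
Ideal root-2 ≈ 1.4142. |1.4045 − 1.4142| / 1.4142 ≈ 0.69% → 0.7%.

0.7%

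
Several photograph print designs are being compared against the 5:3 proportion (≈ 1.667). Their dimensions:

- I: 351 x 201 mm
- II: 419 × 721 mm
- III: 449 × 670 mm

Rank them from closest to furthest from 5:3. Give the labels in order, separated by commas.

I: 351/201 ≈ 1.746 → |1.746 − 1.667| = 0.079
II: 721/419 ≈ 1.721 → |1.721 − 1.667| = 0.054
III: 670/449 ≈ 1.492 → |1.492 − 1.667| = 0.175

II, I, III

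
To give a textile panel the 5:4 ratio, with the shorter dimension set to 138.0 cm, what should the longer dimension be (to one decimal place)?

172.5 cm

5:4 = 1.25000.
Longer side = 138.0 × 1.25000 ≈ 172.500 → 172.5 cm.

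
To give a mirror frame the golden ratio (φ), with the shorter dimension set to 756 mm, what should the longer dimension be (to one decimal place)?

golden ratio ≈ 1.61803.
Longer side = 756 × 1.61803 ≈ 1223.231 → 1223.2 mm.

1223.2 mm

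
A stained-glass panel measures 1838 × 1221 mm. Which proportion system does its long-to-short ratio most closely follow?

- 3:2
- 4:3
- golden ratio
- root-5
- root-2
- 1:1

1838/1221 ≈ 1.505. Nearest candidates are 3:2 (1.500, off by 0.005) and root-2 (1.414, off by 0.091).

3:2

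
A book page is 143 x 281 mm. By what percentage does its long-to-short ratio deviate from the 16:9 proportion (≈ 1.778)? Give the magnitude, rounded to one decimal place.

Ratio = 281 / 143 ≈ 1.9650.
Ideal 16:9 ≈ 1.7778. |1.9650 − 1.7778| / 1.7778 ≈ 10.53% → 10.5%.

10.5%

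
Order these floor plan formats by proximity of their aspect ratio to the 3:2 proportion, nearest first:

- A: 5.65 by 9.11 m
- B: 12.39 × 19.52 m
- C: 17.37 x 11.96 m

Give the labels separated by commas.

C, B, A

Ratios: A = 9.11 / 5.65 ≈ 1.612; B = 19.52 / 12.39 ≈ 1.575; C = 17.37 / 11.96 ≈ 1.452.
|Δ from 1.500|: A 0.112; B 0.075; C 0.048.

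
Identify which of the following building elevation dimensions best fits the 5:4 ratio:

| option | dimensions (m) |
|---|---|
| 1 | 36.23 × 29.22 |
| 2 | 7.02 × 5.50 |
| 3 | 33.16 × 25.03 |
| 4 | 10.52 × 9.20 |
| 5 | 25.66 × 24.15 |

Ratios (long/short): 1 ≈ 1.240; 2 ≈ 1.276; 3 ≈ 1.325; 4 ≈ 1.143; 5 ≈ 1.063.
5:4 ≈ 1.250; option 1 is nearest (Δ 0.010).

1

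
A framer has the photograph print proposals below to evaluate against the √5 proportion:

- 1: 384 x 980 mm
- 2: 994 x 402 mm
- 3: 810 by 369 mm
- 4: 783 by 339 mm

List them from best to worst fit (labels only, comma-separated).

1: 980/384 ≈ 2.552 → |2.552 − 2.236| = 0.316
2: 994/402 ≈ 2.473 → |2.473 − 2.236| = 0.237
3: 810/369 ≈ 2.195 → |2.195 − 2.236| = 0.041
4: 783/339 ≈ 2.310 → |2.310 − 2.236| = 0.074

3, 4, 2, 1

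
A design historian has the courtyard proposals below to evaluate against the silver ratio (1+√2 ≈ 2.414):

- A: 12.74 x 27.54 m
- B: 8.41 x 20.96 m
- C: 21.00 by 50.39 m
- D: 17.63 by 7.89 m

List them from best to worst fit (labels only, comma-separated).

C, B, D, A

A: 27.54/12.74 ≈ 2.162 → |2.162 − 2.414| = 0.252
B: 20.96/8.41 ≈ 2.492 → |2.492 − 2.414| = 0.078
C: 50.39/21.00 ≈ 2.400 → |2.400 − 2.414| = 0.014
D: 17.63/7.89 ≈ 2.234 → |2.234 − 2.414| = 0.180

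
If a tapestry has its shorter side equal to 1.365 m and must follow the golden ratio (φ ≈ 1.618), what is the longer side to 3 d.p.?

golden ratio ≈ 1.61803.
Longer side = 1.365 × 1.61803 ≈ 2.20861 → 2.209 m.

2.209 m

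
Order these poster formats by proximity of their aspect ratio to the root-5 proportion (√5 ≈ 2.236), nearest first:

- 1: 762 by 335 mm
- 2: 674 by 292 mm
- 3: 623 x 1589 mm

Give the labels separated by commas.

1, 2, 3

Ratios: 1 = 762 / 335 ≈ 2.275; 2 = 674 / 292 ≈ 2.308; 3 = 1589 / 623 ≈ 2.551.
|Δ from 2.236|: 1 0.039; 2 0.072; 3 0.315.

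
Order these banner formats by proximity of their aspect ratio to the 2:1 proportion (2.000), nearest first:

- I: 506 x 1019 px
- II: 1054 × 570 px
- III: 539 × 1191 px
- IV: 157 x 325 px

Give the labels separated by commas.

I, IV, II, III

I: 1019/506 ≈ 2.014 → |2.014 − 2.000| = 0.014
II: 1054/570 ≈ 1.849 → |1.849 − 2.000| = 0.151
III: 1191/539 ≈ 2.210 → |2.210 − 2.000| = 0.210
IV: 325/157 ≈ 2.070 → |2.070 − 2.000| = 0.070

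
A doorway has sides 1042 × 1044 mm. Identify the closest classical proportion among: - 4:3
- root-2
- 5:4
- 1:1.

1:1

1044/1042 ≈ 1.002. Nearest candidates are 1:1 (1.000, off by 0.002) and 5:4 (1.250, off by 0.248).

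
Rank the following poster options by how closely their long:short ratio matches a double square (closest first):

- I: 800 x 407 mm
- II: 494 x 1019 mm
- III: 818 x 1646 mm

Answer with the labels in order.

III, I, II

I: 800/407 ≈ 1.966 → |1.966 − 2.000| = 0.034
II: 1019/494 ≈ 2.063 → |2.063 − 2.000| = 0.063
III: 1646/818 ≈ 2.012 → |2.012 − 2.000| = 0.012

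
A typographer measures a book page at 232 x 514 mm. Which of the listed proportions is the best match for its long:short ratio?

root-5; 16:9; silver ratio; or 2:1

root-5

Ratio = 514 / 232 ≈ 2.216.
Distances: root-5 2.236 (Δ 0.020); 16:9 1.778 (Δ 0.438); silver ratio 2.414 (Δ 0.198); 2:1 2.000 (Δ 0.216).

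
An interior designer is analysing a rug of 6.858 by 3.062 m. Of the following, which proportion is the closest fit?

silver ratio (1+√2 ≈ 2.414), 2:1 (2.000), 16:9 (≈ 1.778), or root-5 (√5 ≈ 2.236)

root-5

6.858/3.062 ≈ 2.240. Nearest candidates are root-5 (2.236, off by 0.004) and silver ratio (2.414, off by 0.174).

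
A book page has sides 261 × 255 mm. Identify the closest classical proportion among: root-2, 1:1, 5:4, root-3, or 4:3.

1:1

261/255 ≈ 1.024. Nearest candidates are 1:1 (1.000, off by 0.024) and 5:4 (1.250, off by 0.226).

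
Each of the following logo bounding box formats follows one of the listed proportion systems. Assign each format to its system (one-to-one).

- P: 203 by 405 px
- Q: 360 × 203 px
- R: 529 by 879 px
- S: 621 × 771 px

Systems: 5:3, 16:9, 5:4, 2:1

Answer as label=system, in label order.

P=2:1, Q=16:9, R=5:3, S=5:4

P = 405/203 ≈ 1.995 → 2:1 (2.000)
Q = 360/203 ≈ 1.773 → 16:9 (1.778)
R = 879/529 ≈ 1.662 → 5:3 (1.667)
S = 771/621 ≈ 1.242 → 5:4 (1.250)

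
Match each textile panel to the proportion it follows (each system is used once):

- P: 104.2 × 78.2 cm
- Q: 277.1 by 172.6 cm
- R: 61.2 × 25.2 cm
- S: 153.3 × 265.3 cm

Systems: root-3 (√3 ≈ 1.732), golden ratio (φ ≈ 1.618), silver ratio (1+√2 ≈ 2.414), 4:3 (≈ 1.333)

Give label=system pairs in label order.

P = 104.2/78.2 ≈ 1.332 → 4:3 (1.333)
Q = 277.1/172.6 ≈ 1.605 → golden ratio (1.618)
R = 61.2/25.2 ≈ 2.429 → silver ratio (2.414)
S = 265.3/153.3 ≈ 1.731 → root-3 (1.732)

P=4:3, Q=golden ratio, R=silver ratio, S=root-3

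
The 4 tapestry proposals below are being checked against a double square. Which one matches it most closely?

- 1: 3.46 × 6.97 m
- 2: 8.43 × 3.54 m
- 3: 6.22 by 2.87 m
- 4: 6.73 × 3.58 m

1

Ratios (long/short): 1 ≈ 2.014; 2 ≈ 2.381; 3 ≈ 2.167; 4 ≈ 1.880.
2:1 ≈ 2.000; option 1 is nearest (Δ 0.014).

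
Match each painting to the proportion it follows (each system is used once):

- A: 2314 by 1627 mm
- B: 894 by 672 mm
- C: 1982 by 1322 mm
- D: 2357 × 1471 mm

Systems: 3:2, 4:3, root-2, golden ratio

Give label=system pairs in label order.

A = 2314/1627 ≈ 1.422 → root-2 (1.414)
B = 894/672 ≈ 1.330 → 4:3 (1.333)
C = 1982/1322 ≈ 1.499 → 3:2 (1.500)
D = 2357/1471 ≈ 1.602 → golden ratio (1.618)

A=root-2, B=4:3, C=3:2, D=golden ratio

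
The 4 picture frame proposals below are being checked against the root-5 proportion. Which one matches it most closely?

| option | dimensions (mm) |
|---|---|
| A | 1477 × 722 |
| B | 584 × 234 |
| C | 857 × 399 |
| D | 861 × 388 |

D

Target root-5 ≈ 2.236.
A: 2.046 (Δ0.190)  B: 2.496 (Δ0.260)  C: 2.148 (Δ0.088)  D: 2.219 (Δ0.017)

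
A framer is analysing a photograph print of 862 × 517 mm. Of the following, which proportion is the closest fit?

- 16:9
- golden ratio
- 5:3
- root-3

5:3

Ratio = 862 / 517 ≈ 1.667.
Distances: 16:9 1.778 (Δ 0.111); golden ratio 1.618 (Δ 0.049); 5:3 1.667 (Δ 0.000); root-3 1.732 (Δ 0.065).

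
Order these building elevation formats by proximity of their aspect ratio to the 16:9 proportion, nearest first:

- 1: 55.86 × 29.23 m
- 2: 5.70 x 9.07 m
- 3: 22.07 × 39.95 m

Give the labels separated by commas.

3, 1, 2

1: 55.86/29.23 ≈ 1.911 → |1.911 − 1.778| = 0.133
2: 9.07/5.70 ≈ 1.591 → |1.591 − 1.778| = 0.187
3: 39.95/22.07 ≈ 1.810 → |1.810 − 1.778| = 0.032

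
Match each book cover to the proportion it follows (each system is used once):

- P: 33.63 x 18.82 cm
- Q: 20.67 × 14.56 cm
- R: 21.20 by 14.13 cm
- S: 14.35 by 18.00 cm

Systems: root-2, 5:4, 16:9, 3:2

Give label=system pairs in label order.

P=16:9, Q=root-2, R=3:2, S=5:4

Ratios: P ≈ 1.787; Q ≈ 1.420; R ≈ 1.500; S ≈ 1.254.
Targets: root-2 ≈ 1.414; 5:4 ≈ 1.250; 16:9 ≈ 1.778; 3:2 ≈ 1.500.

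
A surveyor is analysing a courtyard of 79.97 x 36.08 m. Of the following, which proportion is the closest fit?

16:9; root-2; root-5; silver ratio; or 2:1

79.97/36.08 ≈ 2.216. Nearest candidates are root-5 (2.236, off by 0.020) and silver ratio (2.414, off by 0.198).

root-5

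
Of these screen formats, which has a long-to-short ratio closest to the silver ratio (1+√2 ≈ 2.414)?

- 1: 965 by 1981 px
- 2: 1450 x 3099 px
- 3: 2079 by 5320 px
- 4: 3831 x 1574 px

Ratios (long/short): 1 ≈ 2.053; 2 ≈ 2.137; 3 ≈ 2.559; 4 ≈ 2.434.
silver ratio ≈ 2.414; option 4 is nearest (Δ 0.020).

4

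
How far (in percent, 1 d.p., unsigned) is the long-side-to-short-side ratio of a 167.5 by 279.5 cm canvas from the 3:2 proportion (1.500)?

11.2%

Ratio = 279.5 / 167.5 ≈ 1.6687.
Ideal 3:2 = 1.5000. |1.6687 − 1.5000| / 1.5000 ≈ 11.25% → 11.2%.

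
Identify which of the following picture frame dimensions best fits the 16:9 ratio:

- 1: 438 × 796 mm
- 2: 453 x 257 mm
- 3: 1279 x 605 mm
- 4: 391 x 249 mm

Target 16:9 ≈ 1.778.
1: 1.817 (Δ0.039)  2: 1.763 (Δ0.015)  3: 2.114 (Δ0.336)  4: 1.570 (Δ0.208)

2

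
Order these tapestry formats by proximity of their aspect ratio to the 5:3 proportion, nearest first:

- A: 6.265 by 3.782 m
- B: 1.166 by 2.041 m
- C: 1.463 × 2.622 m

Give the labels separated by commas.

Ratios: A = 6.265 / 3.782 ≈ 1.657; B = 2.041 / 1.166 ≈ 1.750; C = 2.622 / 1.463 ≈ 1.792.
|Δ from 1.667|: A 0.010; B 0.083; C 0.125.

A, B, C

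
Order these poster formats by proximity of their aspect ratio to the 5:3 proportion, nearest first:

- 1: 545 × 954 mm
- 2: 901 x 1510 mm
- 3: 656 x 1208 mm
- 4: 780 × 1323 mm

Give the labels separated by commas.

Ratios: 1 = 954 / 545 ≈ 1.750; 2 = 1510 / 901 ≈ 1.676; 3 = 1208 / 656 ≈ 1.841; 4 = 1323 / 780 ≈ 1.696.
|Δ from 1.667|: 1 0.083; 2 0.009; 3 0.174; 4 0.029.

2, 4, 1, 3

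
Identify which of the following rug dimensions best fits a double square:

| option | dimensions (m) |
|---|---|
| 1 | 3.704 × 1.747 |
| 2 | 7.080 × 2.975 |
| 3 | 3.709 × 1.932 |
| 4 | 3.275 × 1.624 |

4

Target 2:1 ≈ 2.000.
1: 2.120 (Δ0.120)  2: 2.380 (Δ0.380)  3: 1.920 (Δ0.080)  4: 2.017 (Δ0.017)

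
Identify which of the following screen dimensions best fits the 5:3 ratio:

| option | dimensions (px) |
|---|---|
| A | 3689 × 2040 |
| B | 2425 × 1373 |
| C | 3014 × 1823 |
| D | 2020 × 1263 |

C

Target 5:3 ≈ 1.667.
A: 1.808 (Δ0.141)  B: 1.766 (Δ0.099)  C: 1.653 (Δ0.014)  D: 1.599 (Δ0.068)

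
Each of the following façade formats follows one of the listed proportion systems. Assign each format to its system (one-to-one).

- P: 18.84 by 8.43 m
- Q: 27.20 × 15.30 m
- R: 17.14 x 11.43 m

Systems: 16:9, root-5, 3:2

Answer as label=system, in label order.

P=root-5, Q=16:9, R=3:2

Ratios: P ≈ 2.235; Q ≈ 1.778; R ≈ 1.500.
Targets: 16:9 ≈ 1.778; root-5 ≈ 2.236; 3:2 ≈ 1.500.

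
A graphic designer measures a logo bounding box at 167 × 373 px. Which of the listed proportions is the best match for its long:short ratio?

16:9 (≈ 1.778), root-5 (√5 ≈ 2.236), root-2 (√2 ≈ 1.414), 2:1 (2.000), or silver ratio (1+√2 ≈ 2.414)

373/167 ≈ 2.234. Nearest candidates are root-5 (2.236, off by 0.002) and silver ratio (2.414, off by 0.180).

root-5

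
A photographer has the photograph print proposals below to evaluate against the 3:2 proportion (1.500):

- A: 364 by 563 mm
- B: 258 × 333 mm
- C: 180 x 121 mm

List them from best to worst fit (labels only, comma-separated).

C, A, B

A: 563/364 ≈ 1.547 → |1.547 − 1.500| = 0.047
B: 333/258 ≈ 1.291 → |1.291 − 1.500| = 0.209
C: 180/121 ≈ 1.488 → |1.488 − 1.500| = 0.012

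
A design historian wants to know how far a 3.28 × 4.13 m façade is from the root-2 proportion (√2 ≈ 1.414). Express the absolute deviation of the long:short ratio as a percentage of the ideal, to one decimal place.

Ratio = 4.13 / 3.28 ≈ 1.2591.
Ideal root-2 ≈ 1.4142. |1.2591 − 1.4142| / 1.4142 ≈ 10.97% → 11.0%.

11.0%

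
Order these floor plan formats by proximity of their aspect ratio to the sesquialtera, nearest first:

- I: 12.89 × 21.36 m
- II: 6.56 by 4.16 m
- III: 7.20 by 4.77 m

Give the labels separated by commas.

III, II, I

Ratios: I = 21.36 / 12.89 ≈ 1.657; II = 6.56 / 4.16 ≈ 1.577; III = 7.20 / 4.77 ≈ 1.509.
|Δ from 1.500|: I 0.157; II 0.077; III 0.009.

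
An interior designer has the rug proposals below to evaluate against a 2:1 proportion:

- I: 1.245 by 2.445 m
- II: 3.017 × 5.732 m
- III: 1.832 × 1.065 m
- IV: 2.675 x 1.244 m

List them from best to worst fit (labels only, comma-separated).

I: 2.445/1.245 ≈ 1.964 → |1.964 − 2.000| = 0.036
II: 5.732/3.017 ≈ 1.900 → |1.900 − 2.000| = 0.100
III: 1.832/1.065 ≈ 1.720 → |1.720 − 2.000| = 0.280
IV: 2.675/1.244 ≈ 2.150 → |2.150 − 2.000| = 0.150

I, II, IV, III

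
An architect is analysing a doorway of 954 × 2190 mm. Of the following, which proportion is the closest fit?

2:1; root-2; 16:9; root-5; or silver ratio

root-5

Ratio = 2190 / 954 ≈ 2.296.
Distances: 2:1 2.000 (Δ 0.296); root-2 1.414 (Δ 0.882); 16:9 1.778 (Δ 0.518); root-5 2.236 (Δ 0.060); silver ratio 2.414 (Δ 0.118).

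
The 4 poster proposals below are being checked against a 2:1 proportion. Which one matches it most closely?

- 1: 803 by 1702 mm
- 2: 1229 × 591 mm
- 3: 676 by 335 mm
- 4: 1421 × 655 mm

3

Target 2:1 ≈ 2.000.
1: 2.120 (Δ0.120)  2: 2.080 (Δ0.080)  3: 2.018 (Δ0.018)  4: 2.169 (Δ0.169)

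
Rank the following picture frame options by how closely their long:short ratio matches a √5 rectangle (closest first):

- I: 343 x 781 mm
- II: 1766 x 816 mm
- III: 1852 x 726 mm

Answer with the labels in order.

I: 781/343 ≈ 2.277 → |2.277 − 2.236| = 0.041
II: 1766/816 ≈ 2.164 → |2.164 − 2.236| = 0.072
III: 1852/726 ≈ 2.551 → |2.551 − 2.236| = 0.315

I, II, III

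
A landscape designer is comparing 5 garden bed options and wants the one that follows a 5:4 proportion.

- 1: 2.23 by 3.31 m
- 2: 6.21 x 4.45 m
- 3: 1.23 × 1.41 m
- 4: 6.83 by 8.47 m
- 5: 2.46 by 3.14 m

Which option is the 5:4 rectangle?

4

Target 5:4 ≈ 1.250.
1: 1.484 (Δ0.234)  2: 1.396 (Δ0.146)  3: 1.146 (Δ0.104)  4: 1.240 (Δ0.010)  5: 1.276 (Δ0.026)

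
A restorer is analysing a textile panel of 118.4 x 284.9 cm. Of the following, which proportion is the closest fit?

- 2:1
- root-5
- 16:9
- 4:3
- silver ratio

silver ratio

Ratio = 284.9 / 118.4 ≈ 2.406.
Distances: 2:1 2.000 (Δ 0.406); root-5 2.236 (Δ 0.170); 16:9 1.778 (Δ 0.628); 4:3 1.333 (Δ 1.073); silver ratio 2.414 (Δ 0.008).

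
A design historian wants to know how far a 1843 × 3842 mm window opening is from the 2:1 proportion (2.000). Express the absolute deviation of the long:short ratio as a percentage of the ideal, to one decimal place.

4.2%

Ratio = 3842 / 1843 ≈ 2.0846.
Ideal 2:1 = 2.0000. |2.0846 − 2.0000| / 2.0000 ≈ 4.23% → 4.2%.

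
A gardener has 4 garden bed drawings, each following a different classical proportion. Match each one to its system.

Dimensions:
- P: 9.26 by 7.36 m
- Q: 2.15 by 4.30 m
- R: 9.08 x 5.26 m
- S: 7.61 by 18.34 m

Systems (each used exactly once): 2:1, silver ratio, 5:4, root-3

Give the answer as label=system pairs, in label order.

P=5:4, Q=2:1, R=root-3, S=silver ratio

Ratios: P ≈ 1.258; Q ≈ 2.000; R ≈ 1.726; S ≈ 2.410.
Targets: 2:1 ≈ 2.000; silver ratio ≈ 2.414; 5:4 ≈ 1.250; root-3 ≈ 1.732.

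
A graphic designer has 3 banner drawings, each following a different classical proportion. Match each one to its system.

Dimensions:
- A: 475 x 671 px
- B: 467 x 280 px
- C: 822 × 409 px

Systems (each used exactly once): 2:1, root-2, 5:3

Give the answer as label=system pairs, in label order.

A=root-2, B=5:3, C=2:1

Ratios: A ≈ 1.413; B ≈ 1.668; C ≈ 2.010.
Targets: 2:1 ≈ 2.000; root-2 ≈ 1.414; 5:3 ≈ 1.667.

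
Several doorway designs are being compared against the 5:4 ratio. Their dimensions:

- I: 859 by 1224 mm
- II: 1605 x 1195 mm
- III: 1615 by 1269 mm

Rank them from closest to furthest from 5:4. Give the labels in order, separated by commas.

III, II, I

I: 1224/859 ≈ 1.425 → |1.425 − 1.250| = 0.175
II: 1605/1195 ≈ 1.343 → |1.343 − 1.250| = 0.093
III: 1615/1269 ≈ 1.273 → |1.273 − 1.250| = 0.023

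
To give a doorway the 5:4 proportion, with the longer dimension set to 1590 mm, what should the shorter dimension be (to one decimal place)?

1272.0 mm

5:4 = 1.25000.
Shorter side = 1590 ÷ 1.25000 ≈ 1272.000 → 1272.0 mm.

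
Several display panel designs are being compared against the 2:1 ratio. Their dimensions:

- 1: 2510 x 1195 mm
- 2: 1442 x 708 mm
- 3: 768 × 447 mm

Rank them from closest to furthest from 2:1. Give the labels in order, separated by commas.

1: 2510/1195 ≈ 2.100 → |2.100 − 2.000| = 0.100
2: 1442/708 ≈ 2.037 → |2.037 − 2.000| = 0.037
3: 768/447 ≈ 1.718 → |1.718 − 2.000| = 0.282

2, 1, 3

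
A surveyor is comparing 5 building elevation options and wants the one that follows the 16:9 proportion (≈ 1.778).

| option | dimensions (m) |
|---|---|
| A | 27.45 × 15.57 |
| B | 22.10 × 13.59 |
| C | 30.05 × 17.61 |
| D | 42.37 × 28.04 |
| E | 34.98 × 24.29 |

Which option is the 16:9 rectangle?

Ratios (long/short): A ≈ 1.763; B ≈ 1.626; C ≈ 1.706; D ≈ 1.511; E ≈ 1.440.
16:9 ≈ 1.778; option A is nearest (Δ 0.015).

A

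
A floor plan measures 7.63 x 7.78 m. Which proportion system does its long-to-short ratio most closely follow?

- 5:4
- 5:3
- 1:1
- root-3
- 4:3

Ratio = 7.78 / 7.63 ≈ 1.020.
Distances: 5:4 1.250 (Δ 0.230); 5:3 1.667 (Δ 0.647); 1:1 1.000 (Δ 0.020); root-3 1.732 (Δ 0.712); 4:3 1.333 (Δ 0.313).

1:1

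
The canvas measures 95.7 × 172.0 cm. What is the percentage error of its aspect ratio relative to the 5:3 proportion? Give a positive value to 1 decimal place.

7.8%

Ratio = 172.0 / 95.7 ≈ 1.7973.
Ideal 5:3 ≈ 1.6667. |1.7973 − 1.6667| / 1.6667 ≈ 7.84% → 7.8%.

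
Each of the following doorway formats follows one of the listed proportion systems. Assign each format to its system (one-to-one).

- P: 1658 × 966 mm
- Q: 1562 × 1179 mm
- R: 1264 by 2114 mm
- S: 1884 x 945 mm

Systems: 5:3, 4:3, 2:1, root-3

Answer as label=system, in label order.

P=root-3, Q=4:3, R=5:3, S=2:1

Ratios: P ≈ 1.716; Q ≈ 1.325; R ≈ 1.672; S ≈ 1.994.
Targets: 5:3 ≈ 1.667; 4:3 ≈ 1.333; 2:1 ≈ 2.000; root-3 ≈ 1.732.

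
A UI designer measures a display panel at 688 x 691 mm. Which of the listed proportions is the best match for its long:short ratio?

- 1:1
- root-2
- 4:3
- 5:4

1:1

Ratio = 691 / 688 ≈ 1.004.
Distances: 1:1 1.000 (Δ 0.004); root-2 1.414 (Δ 0.410); 4:3 1.333 (Δ 0.329); 5:4 1.250 (Δ 0.246).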